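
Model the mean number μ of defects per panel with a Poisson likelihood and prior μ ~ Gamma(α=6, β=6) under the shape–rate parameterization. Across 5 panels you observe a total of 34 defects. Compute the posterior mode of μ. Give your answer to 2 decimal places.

μ̂_MAP = 3.55

Σxᵢ = 34, n = 5.
Posterior ∝ μ^5e^(−6μ) · μ^34e^(−5μ) = μ^39e^(−11μ), i.e. Gamma(shape=40, rate=11).
The mode of a Gamma(a, b) with a ≥ 1 (shape–rate) is (a−1)/b = 39/11 ≈ 3.55.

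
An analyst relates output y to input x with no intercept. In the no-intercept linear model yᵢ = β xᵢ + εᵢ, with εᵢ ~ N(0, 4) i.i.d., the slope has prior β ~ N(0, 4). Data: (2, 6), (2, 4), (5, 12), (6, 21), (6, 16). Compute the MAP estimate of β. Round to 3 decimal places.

log p(β | y) = −Σ(yᵢ − βxᵢ)²/(2·4) − β²/(2·4) + const.
Setting the derivative to zero: Σxᵢ(yᵢ − βxᵢ)/4 − β/4 = 0, so β = Σxᵢyᵢ / (Σxᵢ² + σ²/τ²).
Σxᵢyᵢ = 2·6 + 2·4 + 5·12 + 6·21 + 6·16 = 302; Σxᵢ² = 105; σ²/τ² = 1.
β̂_MAP = 302 / (105 + 1) = 302/106 ≈ 2.849.

β̂_MAP = 2.849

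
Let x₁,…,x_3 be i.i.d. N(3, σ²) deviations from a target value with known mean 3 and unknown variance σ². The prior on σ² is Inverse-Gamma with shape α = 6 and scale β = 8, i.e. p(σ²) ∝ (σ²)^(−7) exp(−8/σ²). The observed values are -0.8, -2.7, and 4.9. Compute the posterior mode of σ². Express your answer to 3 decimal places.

Sum of squared deviations about the known mean: SS = (-0.8−3)² + (-2.7−3)² + (4.9−3)² = 50.54.
The Normal likelihood contributes (σ²)^(−n/2) exp(−SS/(2σ²)), so the posterior is Inverse-Gamma(α + n/2, β + SS/2) = Inverse-Gamma(7.5, 33.27).
The mode of Inverse-Gamma(a, b) is b/(a+1) = 33.27/8.5 ≈ 3.914.

σ̂²_MAP = 3.914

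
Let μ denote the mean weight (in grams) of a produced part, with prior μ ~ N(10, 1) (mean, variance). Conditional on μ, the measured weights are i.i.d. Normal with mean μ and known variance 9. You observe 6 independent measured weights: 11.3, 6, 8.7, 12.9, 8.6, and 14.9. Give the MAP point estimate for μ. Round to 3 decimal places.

n = 6; x̄ = (11.3 + 6 + 8.7 + 12.9 + 8.6 + 14.9)/6 = 62.4/6 = 10.4.
For a Normal prior and Normal likelihood with known variance, the posterior is Normal; its mode equals its mean, the precision-weighted average.
Prior precision 1/σ₀² = 1/1 = 1; data precision n/σ² = 6/9 = 2/3.
μ̂ = (1·10 + (2/3)·10.4) / (1 + 2/3) = (254/15)/(5/3) = 10.160.

μ̂_MAP = 10.160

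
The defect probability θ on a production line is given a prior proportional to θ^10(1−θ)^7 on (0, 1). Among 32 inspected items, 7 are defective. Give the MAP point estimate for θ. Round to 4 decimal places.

The prior density ∝ θ^10(1−θ)^7 is the kernel of Beta(11, 8).
Data: 7 successes in 32 trials. The binomial likelihood contributes θ^7(1−θ)^25, so the posterior is Beta(11+7, 8+25) = Beta(18, 33).
For Beta(a, b) with a, b > 1 the mode is (a−1)/(a+b−2) = 17/49 ≈ 0.3469.

θ̂_MAP = 0.3469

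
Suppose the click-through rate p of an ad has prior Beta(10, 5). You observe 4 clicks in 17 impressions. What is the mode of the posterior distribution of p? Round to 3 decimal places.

p̂_MAP = 0.433

Prior: Beta(10, 5).
Data: 4 successes in 17 trials. The binomial likelihood contributes p^4(1−p)^13, so the posterior is Beta(10+4, 5+13) = Beta(14, 18).
For Beta(a, b) with a, b > 1 the mode is (a−1)/(a+b−2) = 13/30 ≈ 0.433.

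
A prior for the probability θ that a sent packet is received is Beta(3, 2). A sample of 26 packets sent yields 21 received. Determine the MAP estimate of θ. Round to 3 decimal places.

θ̂_MAP = 0.793

Prior: Beta(3, 2).
Data: 21 successes in 26 trials. The binomial likelihood contributes θ^21(1−θ)^5, so the posterior is Beta(3+21, 2+5) = Beta(24, 7).
For Beta(a, b) with a, b > 1 the mode is (a−1)/(a+b−2) = 23/29 ≈ 0.793.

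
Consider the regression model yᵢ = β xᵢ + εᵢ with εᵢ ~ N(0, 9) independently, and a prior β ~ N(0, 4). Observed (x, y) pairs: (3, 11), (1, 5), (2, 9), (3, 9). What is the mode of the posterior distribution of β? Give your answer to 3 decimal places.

log p(β | y) = −Σ(yᵢ − βxᵢ)²/(2·9) − β²/(2·4) + const.
Setting the derivative to zero: Σxᵢ(yᵢ − βxᵢ)/9 − β/4 = 0, so β = Σxᵢyᵢ / (Σxᵢ² + σ²/τ²).
Σxᵢyᵢ = 3·11 + 1·5 + 2·9 + 3·9 = 83; Σxᵢ² = 23; σ²/τ² = 2.25.
β̂_MAP = 83 / (23 + 2.25) = 83/25.25 ≈ 3.287.

β̂_MAP = 3.287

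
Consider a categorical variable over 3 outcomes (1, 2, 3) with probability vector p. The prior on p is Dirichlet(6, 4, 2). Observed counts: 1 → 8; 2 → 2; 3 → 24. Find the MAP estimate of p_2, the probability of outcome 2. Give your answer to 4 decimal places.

MAP estimate: 0.1163

The posterior is Dirichlet(αᵢ + nᵢ) = Dirichlet(14, 6, 26).
For a Dirichlet(a₁,…,a_K) with all aᵢ > 1, the mode has j-th component (aⱼ − 1)/(Σaᵢ − K).
Here Σaᵢ = 46 and K = 3, so p_2 = (6 − 1)/(46 − 3) = 5/43 ≈ 0.1163.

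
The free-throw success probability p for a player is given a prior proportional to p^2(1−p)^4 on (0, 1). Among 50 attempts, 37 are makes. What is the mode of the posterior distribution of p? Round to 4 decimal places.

p̂_MAP = 0.6964

The prior density ∝ p^2(1−p)^4 is the kernel of Beta(3, 5).
Data: 37 successes in 50 trials. The binomial likelihood contributes p^37(1−p)^13, so the posterior is Beta(3+37, 5+13) = Beta(40, 18).
For Beta(a, b) with a, b > 1 the mode is (a−1)/(a+b−2) = 39/56 ≈ 0.6964.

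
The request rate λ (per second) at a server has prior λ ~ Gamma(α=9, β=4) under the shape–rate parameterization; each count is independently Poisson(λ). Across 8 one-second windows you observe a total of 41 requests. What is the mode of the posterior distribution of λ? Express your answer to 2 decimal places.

λ̂_MAP = 4.08

Σxᵢ = 41, n = 8.
Posterior ∝ λ^8e^(−4λ) · λ^41e^(−8λ) = λ^49e^(−12λ), i.e. Gamma(shape=50, rate=12).
The mode of a Gamma(a, b) with a ≥ 1 (shape–rate) is (a−1)/b = 49/12 ≈ 4.08.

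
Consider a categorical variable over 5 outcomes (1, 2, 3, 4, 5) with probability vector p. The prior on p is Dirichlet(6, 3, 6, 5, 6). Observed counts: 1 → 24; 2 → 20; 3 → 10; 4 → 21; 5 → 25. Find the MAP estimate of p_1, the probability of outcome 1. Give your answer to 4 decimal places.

MAP estimate: 0.2397

The posterior is Dirichlet(αᵢ + nᵢ) = Dirichlet(30, 23, 16, 26, 31).
For a Dirichlet(a₁,…,a_K) with all aᵢ > 1, the mode has j-th component (aⱼ − 1)/(Σaᵢ − K).
Here Σaᵢ = 126 and K = 5, so p_1 = (30 − 1)/(126 − 5) = 29/121 ≈ 0.2397.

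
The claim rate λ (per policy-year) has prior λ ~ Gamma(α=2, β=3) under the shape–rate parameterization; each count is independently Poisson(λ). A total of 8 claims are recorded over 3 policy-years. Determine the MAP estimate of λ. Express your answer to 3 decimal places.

λ̂_MAP = 1.500

Σxᵢ = 8, n = 3.
Posterior ∝ λe^(−3λ) · λ^8e^(−3λ) = λ^9e^(−6λ), i.e. Gamma(shape=10, rate=6).
The mode of a Gamma(a, b) with a ≥ 1 (shape–rate) is (a−1)/b = 9/6 ≈ 1.500.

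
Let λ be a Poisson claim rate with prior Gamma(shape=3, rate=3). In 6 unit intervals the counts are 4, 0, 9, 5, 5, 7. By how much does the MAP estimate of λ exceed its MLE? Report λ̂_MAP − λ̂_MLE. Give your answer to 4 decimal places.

Σxᵢ = 30. Posterior is Gamma(33, 9); MAP = (33−1)/9 = 32/9 ≈ 3.55556.
MLE = x̄ = 30/6 ≈ 5.00000.
Difference = 32/9 − 30/6 = -13/9 ≈ -1.4444.

MAP − MLE = -1.4444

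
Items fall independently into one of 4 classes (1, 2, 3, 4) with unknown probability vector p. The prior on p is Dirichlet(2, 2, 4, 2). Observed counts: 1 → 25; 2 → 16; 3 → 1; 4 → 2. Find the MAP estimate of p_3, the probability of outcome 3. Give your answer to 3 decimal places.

MAP estimate: 0.080

The posterior is Dirichlet(αᵢ + nᵢ) = Dirichlet(27, 18, 5, 4).
For a Dirichlet(a₁,…,a_K) with all aᵢ > 1, the mode has j-th component (aⱼ − 1)/(Σaᵢ − K).
Here Σaᵢ = 54 and K = 4, so p_3 = (5 − 1)/(54 − 4) = 4/50 ≈ 0.080.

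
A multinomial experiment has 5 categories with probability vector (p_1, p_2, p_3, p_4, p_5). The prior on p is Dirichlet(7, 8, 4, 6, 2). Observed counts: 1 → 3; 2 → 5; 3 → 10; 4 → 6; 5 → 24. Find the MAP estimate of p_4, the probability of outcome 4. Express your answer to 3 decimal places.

The posterior is Dirichlet(αᵢ + nᵢ) = Dirichlet(10, 13, 14, 12, 26).
For a Dirichlet(a₁,…,a_K) with all aᵢ > 1, the mode has j-th component (aⱼ − 1)/(Σaᵢ − K).
Here Σaᵢ = 75 and K = 5, so p_4 = (12 − 1)/(75 − 5) = 11/70 ≈ 0.157.

MAP estimate: 0.157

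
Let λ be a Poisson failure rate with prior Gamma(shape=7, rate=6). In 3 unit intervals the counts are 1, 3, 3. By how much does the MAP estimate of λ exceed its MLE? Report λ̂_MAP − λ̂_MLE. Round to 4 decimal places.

MAP − MLE = -0.8889

Σxᵢ = 7. Posterior is Gamma(14, 9); MAP = (14−1)/9 = 13/9 ≈ 1.44444.
MLE = x̄ = 7/3 ≈ 2.33333.
Difference = 13/9 − 7/3 = -8/9 ≈ -0.8889.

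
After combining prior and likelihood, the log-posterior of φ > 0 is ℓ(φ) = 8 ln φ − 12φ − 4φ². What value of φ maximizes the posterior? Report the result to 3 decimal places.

φ̂_MAP = 0.500

ℓ'(φ) = 8/φ − 12 − 8φ. Setting this to zero and multiplying by φ: 8φ² + 12φ − 8 = 0.
φ = (−12 + √(12² + 4·8·8)) / (2·8) = (−12 + √400) / 16 = (−12 + 20)/16 = 1/2.
ℓ''(φ) = −8/φ² − 8 < 0, confirming a maximum.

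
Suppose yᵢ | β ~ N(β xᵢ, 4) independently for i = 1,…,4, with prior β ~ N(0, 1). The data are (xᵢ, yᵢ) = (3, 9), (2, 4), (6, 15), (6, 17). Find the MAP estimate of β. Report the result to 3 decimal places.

β̂_MAP = 2.551

log p(β | y) = −Σ(yᵢ − βxᵢ)²/(2·4) − β²/(2·1) + const.
Setting the derivative to zero: Σxᵢ(yᵢ − βxᵢ)/4 − β/1 = 0, so β = Σxᵢyᵢ / (Σxᵢ² + σ²/τ²).
Σxᵢyᵢ = 3·9 + 2·4 + 6·15 + 6·17 = 227; Σxᵢ² = 85; σ²/τ² = 4.
β̂_MAP = 227 / (85 + 4) = 227/89 ≈ 2.551.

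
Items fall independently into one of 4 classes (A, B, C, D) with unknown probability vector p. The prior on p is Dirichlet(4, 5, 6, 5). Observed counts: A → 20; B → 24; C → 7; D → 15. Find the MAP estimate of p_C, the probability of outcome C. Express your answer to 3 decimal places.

The posterior is Dirichlet(αᵢ + nᵢ) = Dirichlet(24, 29, 13, 20).
For a Dirichlet(a₁,…,a_K) with all aᵢ > 1, the mode has j-th component (aⱼ − 1)/(Σaᵢ − K).
Here Σaᵢ = 86 and K = 4, so p_C = (13 − 1)/(86 − 4) = 12/82 ≈ 0.146.

MAP estimate of p_C = 0.146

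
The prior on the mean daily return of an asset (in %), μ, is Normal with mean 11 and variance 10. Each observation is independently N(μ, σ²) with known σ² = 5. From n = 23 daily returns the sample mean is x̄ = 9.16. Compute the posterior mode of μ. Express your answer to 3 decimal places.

n = 23, x̄ = 9.16.
For a Normal prior and Normal likelihood with known variance, the posterior is Normal; its mode equals its mean, the precision-weighted average.
Prior precision 1/σ₀² = 1/10 = 0.1; data precision n/σ² = 23/5 = 4.6.
μ̂ = (0.1·11 + 4.6·9.16) / (0.1 + 4.6) = 43.236/4.7 = 10809/1175 ≈ 9.199.

μ̂_MAP = 9.199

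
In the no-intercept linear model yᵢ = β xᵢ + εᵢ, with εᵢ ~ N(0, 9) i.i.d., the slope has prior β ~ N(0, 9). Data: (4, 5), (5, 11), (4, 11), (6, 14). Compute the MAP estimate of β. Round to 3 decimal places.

log p(β | y) = −Σ(yᵢ − βxᵢ)²/(2·9) − β²/(2·9) + const.
Setting the derivative to zero: Σxᵢ(yᵢ − βxᵢ)/9 − β/9 = 0, so β = Σxᵢyᵢ / (Σxᵢ² + σ²/τ²).
Σxᵢyᵢ = 4·5 + 5·11 + 4·11 + 6·14 = 203; Σxᵢ² = 93; σ²/τ² = 1.
β̂_MAP = 203 / (93 + 1) = 203/94 ≈ 2.160.

β̂_MAP = 2.160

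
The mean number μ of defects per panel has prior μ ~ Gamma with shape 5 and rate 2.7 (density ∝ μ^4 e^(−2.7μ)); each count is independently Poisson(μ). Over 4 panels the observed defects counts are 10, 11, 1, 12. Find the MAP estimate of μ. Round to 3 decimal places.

μ̂_MAP = 5.672

Σxᵢ = 10+11+1+12 = 34, with n = 4.
Posterior ∝ μ^4e^(−2.7μ) · μ^34e^(−4μ) = μ^38e^(−6.7μ), i.e. Gamma(shape=39, rate=6.7).
The mode of a Gamma(a, b) with a ≥ 1 (shape–rate) is (a−1)/b = 38/6.7 ≈ 5.672.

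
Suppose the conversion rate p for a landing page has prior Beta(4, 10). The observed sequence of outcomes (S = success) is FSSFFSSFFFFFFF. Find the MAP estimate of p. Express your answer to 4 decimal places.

p̂_MAP = 0.2692

Prior: Beta(4, 10).
Data: 4 successes in 14 trials (from the sequence). The binomial likelihood contributes p^4(1−p)^10, so the posterior is Beta(4+4, 10+10) = Beta(8, 20).
For Beta(a, b) with a, b > 1 the mode is (a−1)/(a+b−2) = 7/26 ≈ 0.2692.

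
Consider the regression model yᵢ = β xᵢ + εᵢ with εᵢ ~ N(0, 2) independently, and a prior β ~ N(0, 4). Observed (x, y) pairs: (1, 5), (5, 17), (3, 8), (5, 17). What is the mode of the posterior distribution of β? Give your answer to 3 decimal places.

log p(β | y) = −Σ(yᵢ − βxᵢ)²/(2·2) − β²/(2·4) + const.
Setting the derivative to zero: Σxᵢ(yᵢ − βxᵢ)/2 − β/4 = 0, so β = Σxᵢyᵢ / (Σxᵢ² + σ²/τ²).
Σxᵢyᵢ = 1·5 + 5·17 + 3·8 + 5·17 = 199; Σxᵢ² = 60; σ²/τ² = 0.5.
β̂_MAP = 199 / (60 + 0.5) = 199/60.5 ≈ 3.289.

β̂_MAP = 3.289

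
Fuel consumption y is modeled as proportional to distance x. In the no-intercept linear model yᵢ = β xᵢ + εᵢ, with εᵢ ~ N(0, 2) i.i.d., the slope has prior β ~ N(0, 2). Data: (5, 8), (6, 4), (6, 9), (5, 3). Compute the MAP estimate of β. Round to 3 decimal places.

log p(β | y) = −Σ(yᵢ − βxᵢ)²/(2·2) − β²/(2·2) + const.
Setting the derivative to zero: Σxᵢ(yᵢ − βxᵢ)/2 − β/2 = 0, so β = Σxᵢyᵢ / (Σxᵢ² + σ²/τ²).
Σxᵢyᵢ = 5·8 + 6·4 + 6·9 + 5·3 = 133; Σxᵢ² = 122; σ²/τ² = 1.
β̂_MAP = 133 / (122 + 1) = 133/123 ≈ 1.081.

β̂_MAP = 1.081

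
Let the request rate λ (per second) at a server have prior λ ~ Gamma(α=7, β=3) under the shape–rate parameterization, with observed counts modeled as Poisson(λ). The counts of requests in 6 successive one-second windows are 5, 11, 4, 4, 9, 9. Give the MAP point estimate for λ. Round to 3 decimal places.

λ̂_MAP = 5.333

Σxᵢ = 5+11+4+4+9+9 = 42, with n = 6.
Posterior ∝ λ^6e^(−3λ) · λ^42e^(−6λ) = λ^48e^(−9λ), i.e. Gamma(shape=49, rate=9).
The mode of a Gamma(a, b) with a ≥ 1 (shape–rate) is (a−1)/b = 48/9 ≈ 5.333.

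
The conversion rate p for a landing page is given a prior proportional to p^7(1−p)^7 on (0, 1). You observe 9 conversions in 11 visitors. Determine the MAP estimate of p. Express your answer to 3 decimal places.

The prior density ∝ p^7(1−p)^7 is the kernel of Beta(8, 8).
Data: 9 successes in 11 trials. The binomial likelihood contributes p^9(1−p)^2, so the posterior is Beta(8+9, 8+2) = Beta(17, 10).
For Beta(a, b) with a, b > 1 the mode is (a−1)/(a+b−2) = 16/25 ≈ 0.640.

p̂_MAP = 0.640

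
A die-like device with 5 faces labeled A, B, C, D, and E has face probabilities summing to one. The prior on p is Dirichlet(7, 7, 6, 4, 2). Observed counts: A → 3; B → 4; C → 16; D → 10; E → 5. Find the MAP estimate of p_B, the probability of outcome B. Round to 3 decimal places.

The posterior is Dirichlet(αᵢ + nᵢ) = Dirichlet(10, 11, 22, 14, 7).
For a Dirichlet(a₁,…,a_K) with all aᵢ > 1, the mode has j-th component (aⱼ − 1)/(Σaᵢ − K).
Here Σaᵢ = 64 and K = 5, so p_B = (11 − 1)/(64 − 5) = 10/59 ≈ 0.169.

MAP estimate of p_B = 0.169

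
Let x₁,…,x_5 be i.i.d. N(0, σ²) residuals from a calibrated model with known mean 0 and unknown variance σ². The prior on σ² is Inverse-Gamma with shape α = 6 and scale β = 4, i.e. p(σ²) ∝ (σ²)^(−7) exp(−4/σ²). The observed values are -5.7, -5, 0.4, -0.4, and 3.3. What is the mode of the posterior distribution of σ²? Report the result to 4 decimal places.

σ̂²_MAP = 4.0368

Sum of squared deviations about the known mean: SS = (-5.7−0)² + (-5−0)² + (0.4−0)² + (-0.4−0)² + (3.3−0)² = 68.7.
The Normal likelihood contributes (σ²)^(−n/2) exp(−SS/(2σ²)), so the posterior is Inverse-Gamma(α + n/2, β + SS/2) = Inverse-Gamma(8.5, 38.35).
The mode of Inverse-Gamma(a, b) is b/(a+1) = 38.35/9.5 ≈ 4.0368.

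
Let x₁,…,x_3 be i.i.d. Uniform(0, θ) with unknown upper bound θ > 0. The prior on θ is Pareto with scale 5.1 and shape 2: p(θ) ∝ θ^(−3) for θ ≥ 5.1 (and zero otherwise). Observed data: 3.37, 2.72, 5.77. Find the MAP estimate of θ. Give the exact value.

The Uniform(0, θ) likelihood is θ^(−n) for θ ≥ max(xᵢ), zero otherwise. Here max(xᵢ) = 5.77.
Posterior ∝ θ^(−3) · θ^(−3) = θ^(−6) on θ ≥ max(5.1, 5.77) = 5.77.
This density is strictly decreasing in θ, so the posterior mode lies at the lower boundary of the support.

θ̂_MAP = 5.77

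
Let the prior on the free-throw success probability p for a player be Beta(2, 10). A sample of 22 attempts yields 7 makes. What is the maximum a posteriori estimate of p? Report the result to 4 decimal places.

Prior: Beta(2, 10).
Data: 7 successes in 22 trials. The binomial likelihood contributes p^7(1−p)^15, so the posterior is Beta(2+7, 10+15) = Beta(9, 25).
For Beta(a, b) with a, b > 1 the mode is (a−1)/(a+b−2) = 8/32 ≈ 0.2500.

p̂_MAP = 0.2500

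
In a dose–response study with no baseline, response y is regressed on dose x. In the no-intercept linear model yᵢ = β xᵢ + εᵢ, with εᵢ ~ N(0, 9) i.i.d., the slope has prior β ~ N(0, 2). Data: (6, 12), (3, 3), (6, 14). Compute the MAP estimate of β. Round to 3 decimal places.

β̂_MAP = 1.930

log p(β | y) = −Σ(yᵢ − βxᵢ)²/(2·9) − β²/(2·2) + const.
Setting the derivative to zero: Σxᵢ(yᵢ − βxᵢ)/9 − β/2 = 0, so β = Σxᵢyᵢ / (Σxᵢ² + σ²/τ²).
Σxᵢyᵢ = 6·12 + 3·3 + 6·14 = 165; Σxᵢ² = 81; σ²/τ² = 4.5.
β̂_MAP = 165 / (81 + 4.5) = 165/85.5 ≈ 1.930.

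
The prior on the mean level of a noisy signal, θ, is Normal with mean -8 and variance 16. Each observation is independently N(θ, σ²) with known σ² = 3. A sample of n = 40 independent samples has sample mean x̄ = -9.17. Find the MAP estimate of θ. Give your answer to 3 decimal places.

θ̂_MAP = -9.165

n = 40, x̄ = -9.17.
For a Normal prior and Normal likelihood with known variance, the posterior is Normal; its mode equals its mean, the precision-weighted average.
Prior precision 1/σ₀² = 1/16 = 0.0625; data precision n/σ² = 40/3.
θ̂ = (0.0625·(-8) + (40/3)·(-9.17)) / (0.0625 + 40/3) = (-3683/30)/(643/48) = -29464/3215 ≈ -9.165.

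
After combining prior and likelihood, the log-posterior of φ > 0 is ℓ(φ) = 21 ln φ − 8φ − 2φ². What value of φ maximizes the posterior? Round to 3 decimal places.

φ̂_MAP = 1.500

ℓ'(φ) = 21/φ − 8 − 4φ. Setting this to zero and multiplying by φ: 4φ² + 8φ − 21 = 0.
φ = (−8 + √(8² + 4·4·21)) / (2·4) = (−8 + √400) / 8 = (−8 + 20)/8 = 3/2.
ℓ''(φ) = −21/φ² − 4 < 0, confirming a maximum.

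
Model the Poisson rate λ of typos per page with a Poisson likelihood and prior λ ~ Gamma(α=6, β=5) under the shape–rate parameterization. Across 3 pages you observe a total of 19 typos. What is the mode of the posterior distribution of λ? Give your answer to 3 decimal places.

Σxᵢ = 19, n = 3.
Posterior ∝ λ^5e^(−5λ) · λ^19e^(−3λ) = λ^24e^(−8λ), i.e. Gamma(shape=25, rate=8).
The mode of a Gamma(a, b) with a ≥ 1 (shape–rate) is (a−1)/b = 24/8 ≈ 3.000.

λ̂_MAP = 3.000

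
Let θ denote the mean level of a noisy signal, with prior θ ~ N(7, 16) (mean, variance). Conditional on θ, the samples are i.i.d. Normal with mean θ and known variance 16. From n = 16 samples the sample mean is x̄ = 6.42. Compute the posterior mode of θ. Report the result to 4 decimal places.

n = 16, x̄ = 6.42.
For a Normal prior and Normal likelihood with known variance, the posterior is Normal; its mode equals its mean, the precision-weighted average.
Prior precision 1/σ₀² = 1/16 = 0.0625; data precision n/σ² = 16/16 = 1.
θ̂ = (0.0625·7 + 1·6.42) / (0.0625 + 1) = 6.8575/1.0625 = 2743/425 ≈ 6.4541.

θ̂_MAP = 6.4541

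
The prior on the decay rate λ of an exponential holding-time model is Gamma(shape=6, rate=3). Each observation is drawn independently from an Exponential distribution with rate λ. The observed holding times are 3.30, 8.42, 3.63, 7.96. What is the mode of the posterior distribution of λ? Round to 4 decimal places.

The Exponential(rate=λ) likelihood is ∝ λ^n e^(−λΣtᵢ). Here n = 4 and Σtᵢ = 3.30 + 8.42 + 3.63 + 7.96 = 23.31.
Posterior ∝ λ^5e^(−3λ) · λ^4e^(−23.31λ) = λ^9e^(−26.31λ), i.e. Gamma(10, 26.31).
Mode = (a−1)/b = 9/26.31 ≈ 0.3421.

λ̂_MAP = 0.3421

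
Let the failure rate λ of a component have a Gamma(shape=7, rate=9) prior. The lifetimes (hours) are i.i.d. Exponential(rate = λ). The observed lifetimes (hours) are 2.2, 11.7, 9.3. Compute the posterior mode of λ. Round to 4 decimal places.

The Exponential(rate=λ) likelihood is ∝ λ^n e^(−λΣtᵢ). Here n = 3 and Σtᵢ = 2.2 + 11.7 + 9.3 = 23.2.
Posterior ∝ λ^6e^(−9λ) · λ^3e^(−23.2λ) = λ^9e^(−32.2λ), i.e. Gamma(10, 32.2).
Mode = (a−1)/b = 9/32.2 ≈ 0.2795.

λ̂_MAP = 0.2795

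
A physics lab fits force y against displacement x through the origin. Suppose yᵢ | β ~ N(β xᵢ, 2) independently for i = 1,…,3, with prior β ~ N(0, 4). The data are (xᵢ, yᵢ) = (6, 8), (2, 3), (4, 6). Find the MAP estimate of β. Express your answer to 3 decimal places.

log p(β | y) = −Σ(yᵢ − βxᵢ)²/(2·2) − β²/(2·4) + const.
Setting the derivative to zero: Σxᵢ(yᵢ − βxᵢ)/2 − β/4 = 0, so β = Σxᵢyᵢ / (Σxᵢ² + σ²/τ²).
Σxᵢyᵢ = 6·8 + 2·3 + 4·6 = 78; Σxᵢ² = 56; σ²/τ² = 0.5.
β̂_MAP = 78 / (56 + 0.5) = 78/56.5 ≈ 1.381.

β̂_MAP = 1.381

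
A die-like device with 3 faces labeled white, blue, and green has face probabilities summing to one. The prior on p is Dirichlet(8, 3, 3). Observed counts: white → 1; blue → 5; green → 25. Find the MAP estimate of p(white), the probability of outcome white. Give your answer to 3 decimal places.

The posterior is Dirichlet(αᵢ + nᵢ) = Dirichlet(9, 8, 28).
For a Dirichlet(a₁,…,a_K) with all aᵢ > 1, the mode has j-th component (aⱼ − 1)/(Σaᵢ − K).
Here Σaᵢ = 45 and K = 3, so p(white) = (9 − 1)/(45 − 3) = 8/42 ≈ 0.190.

MAP estimate of p(white) = 0.190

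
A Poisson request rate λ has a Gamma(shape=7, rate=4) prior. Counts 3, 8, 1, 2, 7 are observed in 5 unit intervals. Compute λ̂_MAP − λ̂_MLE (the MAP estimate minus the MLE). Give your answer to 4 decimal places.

Σxᵢ = 21. Posterior is Gamma(28, 9); MAP = (28−1)/9 = 27/9 ≈ 3.00000.
MLE = x̄ = 21/5 ≈ 4.20000.
Difference = 27/9 − 21/5 = -6/5 ≈ -1.2000.

MAP − MLE = -1.2000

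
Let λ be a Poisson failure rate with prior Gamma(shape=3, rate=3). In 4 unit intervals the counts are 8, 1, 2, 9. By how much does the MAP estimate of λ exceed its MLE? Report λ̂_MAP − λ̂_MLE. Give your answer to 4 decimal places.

MAP − MLE = -1.8571

Σxᵢ = 20. Posterior is Gamma(23, 7); MAP = (23−1)/7 = 22/7 ≈ 3.14286.
MLE = x̄ = 20/4 ≈ 5.00000.
Difference = 22/7 − 20/4 = -13/7 ≈ -1.8571.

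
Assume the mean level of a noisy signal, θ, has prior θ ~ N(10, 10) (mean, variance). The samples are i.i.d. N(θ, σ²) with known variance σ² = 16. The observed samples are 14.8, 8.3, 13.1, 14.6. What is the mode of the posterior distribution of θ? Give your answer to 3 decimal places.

θ̂_MAP = 11.929

n = 4; x̄ = (14.8 + 8.3 + 13.1 + 14.6)/4 = 50.8/4 = 12.7.
For a Normal prior and Normal likelihood with known variance, the posterior is Normal; its mode equals its mean, the precision-weighted average.
Prior precision 1/σ₀² = 1/10 = 0.1; data precision n/σ² = 4/16 = 0.25.
θ̂ = (0.1·10 + 0.25·12.7) / (0.1 + 0.25) = 4.175/0.35 = 167/14 ≈ 11.929.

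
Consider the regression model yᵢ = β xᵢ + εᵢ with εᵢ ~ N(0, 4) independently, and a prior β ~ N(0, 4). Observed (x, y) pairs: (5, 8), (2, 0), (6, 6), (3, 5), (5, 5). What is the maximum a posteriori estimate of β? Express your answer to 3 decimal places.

log p(β | y) = −Σ(yᵢ − βxᵢ)²/(2·4) − β²/(2·4) + const.
Setting the derivative to zero: Σxᵢ(yᵢ − βxᵢ)/4 − β/4 = 0, so β = Σxᵢyᵢ / (Σxᵢ² + σ²/τ²).
Σxᵢyᵢ = 5·8 + 2·0 + 6·6 + 3·5 + 5·5 = 116; Σxᵢ² = 99; σ²/τ² = 1.
β̂_MAP = 116 / (99 + 1) = 116/100 ≈ 1.160.

β̂_MAP = 1.160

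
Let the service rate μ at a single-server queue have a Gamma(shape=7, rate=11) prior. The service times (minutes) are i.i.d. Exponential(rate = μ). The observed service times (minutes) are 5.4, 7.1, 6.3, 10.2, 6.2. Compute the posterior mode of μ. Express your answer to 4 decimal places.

The Exponential(rate=μ) likelihood is ∝ μ^n e^(−μΣtᵢ). Here n = 5 and Σtᵢ = 5.4 + 7.1 + 6.3 + 10.2 + 6.2 = 35.2.
Posterior ∝ μ^6e^(−11μ) · μ^5e^(−35.2μ) = μ^11e^(−46.2μ), i.e. Gamma(12, 46.2).
Mode = (a−1)/b = 11/46.2 ≈ 0.2381.

μ̂_MAP = 0.2381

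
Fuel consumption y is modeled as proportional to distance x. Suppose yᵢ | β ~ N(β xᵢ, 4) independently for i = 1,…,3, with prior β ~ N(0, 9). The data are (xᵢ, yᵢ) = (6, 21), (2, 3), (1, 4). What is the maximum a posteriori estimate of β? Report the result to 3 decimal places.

log p(β | y) = −Σ(yᵢ − βxᵢ)²/(2·4) − β²/(2·9) + const.
Setting the derivative to zero: Σxᵢ(yᵢ − βxᵢ)/4 − β/9 = 0, so β = Σxᵢyᵢ / (Σxᵢ² + σ²/τ²).
Σxᵢyᵢ = 6·21 + 2·3 + 1·4 = 136; Σxᵢ² = 41; σ²/τ² = 4/9.
β̂_MAP = 136 / (41 + 4/9) = 136/(373/9) = 1224/373 ≈ 3.282.

β̂_MAP = 3.282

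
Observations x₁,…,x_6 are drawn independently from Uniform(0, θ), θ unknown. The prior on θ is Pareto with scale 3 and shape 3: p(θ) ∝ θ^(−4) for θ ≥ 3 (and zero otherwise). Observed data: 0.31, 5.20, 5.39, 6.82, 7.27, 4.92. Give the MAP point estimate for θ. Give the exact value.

θ̂_MAP = 7.27

The Uniform(0, θ) likelihood is θ^(−n) for θ ≥ max(xᵢ), zero otherwise. Here max(xᵢ) = 7.27.
Posterior ∝ θ^(−4) · θ^(−6) = θ^(−10) on θ ≥ max(3, 7.27) = 7.27.
This density is strictly decreasing in θ, so the posterior mode lies at the lower boundary of the support.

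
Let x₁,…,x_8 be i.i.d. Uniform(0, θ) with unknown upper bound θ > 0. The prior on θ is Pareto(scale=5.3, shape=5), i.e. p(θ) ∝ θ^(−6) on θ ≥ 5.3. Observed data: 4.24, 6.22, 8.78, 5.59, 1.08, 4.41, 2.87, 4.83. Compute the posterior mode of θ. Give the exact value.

θ̂_MAP = 8.78

The Uniform(0, θ) likelihood is θ^(−n) for θ ≥ max(xᵢ), zero otherwise. Here max(xᵢ) = 8.78.
Posterior ∝ θ^(−6) · θ^(−8) = θ^(−14) on θ ≥ max(5.3, 8.78) = 8.78.
This density is strictly decreasing in θ, so the posterior mode lies at the lower boundary of the support.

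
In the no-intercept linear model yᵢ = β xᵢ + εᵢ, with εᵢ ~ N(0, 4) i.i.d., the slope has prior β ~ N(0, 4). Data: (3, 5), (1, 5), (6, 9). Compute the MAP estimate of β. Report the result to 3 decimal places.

log p(β | y) = −Σ(yᵢ − βxᵢ)²/(2·4) − β²/(2·4) + const.
Setting the derivative to zero: Σxᵢ(yᵢ − βxᵢ)/4 − β/4 = 0, so β = Σxᵢyᵢ / (Σxᵢ² + σ²/τ²).
Σxᵢyᵢ = 3·5 + 1·5 + 6·9 = 74; Σxᵢ² = 46; σ²/τ² = 1.
β̂_MAP = 74 / (46 + 1) = 74/47 ≈ 1.574.

β̂_MAP = 1.574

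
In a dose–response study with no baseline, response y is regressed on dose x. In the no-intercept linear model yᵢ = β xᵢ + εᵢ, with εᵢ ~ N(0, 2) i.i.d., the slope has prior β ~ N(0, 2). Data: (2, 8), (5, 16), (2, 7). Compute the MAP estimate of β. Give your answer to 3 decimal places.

log p(β | y) = −Σ(yᵢ − βxᵢ)²/(2·2) − β²/(2·2) + const.
Setting the derivative to zero: Σxᵢ(yᵢ − βxᵢ)/2 − β/2 = 0, so β = Σxᵢyᵢ / (Σxᵢ² + σ²/τ²).
Σxᵢyᵢ = 2·8 + 5·16 + 2·7 = 110; Σxᵢ² = 33; σ²/τ² = 1.
β̂_MAP = 110 / (33 + 1) = 110/34 ≈ 3.235.

β̂_MAP = 3.235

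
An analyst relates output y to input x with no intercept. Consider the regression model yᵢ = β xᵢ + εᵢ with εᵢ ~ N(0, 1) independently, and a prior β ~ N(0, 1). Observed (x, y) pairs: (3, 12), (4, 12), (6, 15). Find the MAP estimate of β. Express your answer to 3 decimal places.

β̂_MAP = 2.806

log p(β | y) = −Σ(yᵢ − βxᵢ)²/(2·1) − β²/(2·1) + const.
Setting the derivative to zero: Σxᵢ(yᵢ − βxᵢ)/1 − β/1 = 0, so β = Σxᵢyᵢ / (Σxᵢ² + σ²/τ²).
Σxᵢyᵢ = 3·12 + 4·12 + 6·15 = 174; Σxᵢ² = 61; σ²/τ² = 1.
β̂_MAP = 174 / (61 + 1) = 174/62 ≈ 2.806.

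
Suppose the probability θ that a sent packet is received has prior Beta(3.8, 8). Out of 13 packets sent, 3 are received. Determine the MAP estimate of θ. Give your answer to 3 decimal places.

θ̂_MAP = 0.254

Prior: Beta(3.8, 8).
Data: 3 successes in 13 trials. The binomial likelihood contributes θ^3(1−θ)^10, so the posterior is Beta(3.8+3, 8+10) = Beta(6.8, 18).
For Beta(a, b) with a, b > 1 the mode is (a−1)/(a+b−2) = 5.8/22.8 ≈ 0.254.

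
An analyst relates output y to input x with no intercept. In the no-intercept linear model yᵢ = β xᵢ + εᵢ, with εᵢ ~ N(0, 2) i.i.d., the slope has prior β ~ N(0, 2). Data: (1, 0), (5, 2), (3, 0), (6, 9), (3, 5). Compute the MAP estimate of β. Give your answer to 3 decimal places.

log p(β | y) = −Σ(yᵢ − βxᵢ)²/(2·2) − β²/(2·2) + const.
Setting the derivative to zero: Σxᵢ(yᵢ − βxᵢ)/2 − β/2 = 0, so β = Σxᵢyᵢ / (Σxᵢ² + σ²/τ²).
Σxᵢyᵢ = 1·0 + 5·2 + 3·0 + 6·9 + 3·5 = 79; Σxᵢ² = 80; σ²/τ² = 1.
β̂_MAP = 79 / (80 + 1) = 79/81 ≈ 0.975.

β̂_MAP = 0.975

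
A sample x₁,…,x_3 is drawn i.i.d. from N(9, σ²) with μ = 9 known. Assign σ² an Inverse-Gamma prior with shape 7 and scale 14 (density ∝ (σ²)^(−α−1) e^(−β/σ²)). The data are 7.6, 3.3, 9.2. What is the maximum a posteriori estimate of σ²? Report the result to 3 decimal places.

σ̂²_MAP = 3.289

Sum of squared deviations about the known mean: SS = (7.6−9)² + (3.3−9)² + (9.2−9)² = 34.49.
The Normal likelihood contributes (σ²)^(−n/2) exp(−SS/(2σ²)), so the posterior is Inverse-Gamma(α + n/2, β + SS/2) = Inverse-Gamma(8.5, 31.245).
The mode of Inverse-Gamma(a, b) is b/(a+1) = 31.245/9.5 ≈ 3.289.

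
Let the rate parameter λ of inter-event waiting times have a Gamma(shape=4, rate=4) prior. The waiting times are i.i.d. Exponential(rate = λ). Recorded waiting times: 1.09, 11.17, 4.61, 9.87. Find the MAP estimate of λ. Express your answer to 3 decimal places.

The Exponential(rate=λ) likelihood is ∝ λ^n e^(−λΣtᵢ). Here n = 4 and Σtᵢ = 1.09 + 11.17 + 4.61 + 9.87 = 26.74.
Posterior ∝ λ^3e^(−4λ) · λ^4e^(−26.74λ) = λ^7e^(−30.74λ), i.e. Gamma(8, 30.74).
Mode = (a−1)/b = 7/30.74 ≈ 0.228.

λ̂_MAP = 0.228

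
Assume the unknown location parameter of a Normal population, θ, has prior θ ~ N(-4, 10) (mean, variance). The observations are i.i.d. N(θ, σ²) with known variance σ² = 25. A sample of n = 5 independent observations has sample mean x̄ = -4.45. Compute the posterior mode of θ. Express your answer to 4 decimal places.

n = 5, x̄ = -4.45.
For a Normal prior and Normal likelihood with known variance, the posterior is Normal; its mode equals its mean, the precision-weighted average.
Prior precision 1/σ₀² = 1/10 = 0.1; data precision n/σ² = 5/25 = 0.2.
θ̂ = (0.1·(-4) + 0.2·(-4.45)) / (0.1 + 0.2) = (-1.29)/0.3 = -4.3000.

θ̂_MAP = -4.3000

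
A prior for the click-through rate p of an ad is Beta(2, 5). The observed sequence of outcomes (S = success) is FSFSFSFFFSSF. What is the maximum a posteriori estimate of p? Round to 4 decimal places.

p̂_MAP = 0.3529

Prior: Beta(2, 5).
Data: 5 successes in 12 trials (from the sequence). The binomial likelihood contributes p^5(1−p)^7, so the posterior is Beta(2+5, 5+7) = Beta(7, 12).
For Beta(a, b) with a, b > 1 the mode is (a−1)/(a+b−2) = 6/17 ≈ 0.3529.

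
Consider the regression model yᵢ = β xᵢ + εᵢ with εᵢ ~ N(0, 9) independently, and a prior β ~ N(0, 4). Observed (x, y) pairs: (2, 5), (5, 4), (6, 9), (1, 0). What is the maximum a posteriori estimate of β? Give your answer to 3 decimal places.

β̂_MAP = 1.231

log p(β | y) = −Σ(yᵢ − βxᵢ)²/(2·9) − β²/(2·4) + const.
Setting the derivative to zero: Σxᵢ(yᵢ − βxᵢ)/9 − β/4 = 0, so β = Σxᵢyᵢ / (Σxᵢ² + σ²/τ²).
Σxᵢyᵢ = 2·5 + 5·4 + 6·9 + 1·0 = 84; Σxᵢ² = 66; σ²/τ² = 2.25.
β̂_MAP = 84 / (66 + 2.25) = 84/68.25 ≈ 1.231.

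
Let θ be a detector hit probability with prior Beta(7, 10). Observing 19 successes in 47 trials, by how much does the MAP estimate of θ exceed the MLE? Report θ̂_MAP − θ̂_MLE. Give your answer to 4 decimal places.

MAP − MLE = -0.0010

Posterior is Beta(26, 38); MAP = (26−1)/(64−2) = 25/62 ≈ 0.40323.
MLE ignores the prior: θ̂_MLE = k/n = 19/47 ≈ 0.40426.
Difference = 25/62 − 19/47 = -3/2914 ≈ -0.0010.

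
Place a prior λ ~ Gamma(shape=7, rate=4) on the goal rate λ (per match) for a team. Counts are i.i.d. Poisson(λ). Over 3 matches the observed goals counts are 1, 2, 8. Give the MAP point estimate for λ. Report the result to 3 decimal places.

Σxᵢ = 1+2+8 = 11, with n = 3.
Posterior ∝ λ^6e^(−4λ) · λ^11e^(−3λ) = λ^17e^(−7λ), i.e. Gamma(shape=18, rate=7).
The mode of a Gamma(a, b) with a ≥ 1 (shape–rate) is (a−1)/b = 17/7 ≈ 2.429.

λ̂_MAP = 2.429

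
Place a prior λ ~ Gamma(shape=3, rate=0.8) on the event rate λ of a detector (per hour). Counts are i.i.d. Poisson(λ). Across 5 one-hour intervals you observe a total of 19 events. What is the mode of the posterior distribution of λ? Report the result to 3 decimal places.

λ̂_MAP = 3.621

Σxᵢ = 19, n = 5.
Posterior ∝ λ^2e^(−0.8λ) · λ^19e^(−5λ) = λ^21e^(−5.8λ), i.e. Gamma(shape=22, rate=5.8).
The mode of a Gamma(a, b) with a ≥ 1 (shape–rate) is (a−1)/b = 21/5.8 ≈ 3.621.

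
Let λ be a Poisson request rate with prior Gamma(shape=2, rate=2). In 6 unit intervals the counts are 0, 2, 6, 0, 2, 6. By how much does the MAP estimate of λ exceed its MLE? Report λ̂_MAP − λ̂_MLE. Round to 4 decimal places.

MAP − MLE = -0.5417

Σxᵢ = 16. Posterior is Gamma(18, 8); MAP = (18−1)/8 = 17/8 ≈ 2.12500.
MLE = x̄ = 16/6 ≈ 2.66667.
Difference = 17/8 − 16/6 = -13/24 ≈ -0.5417.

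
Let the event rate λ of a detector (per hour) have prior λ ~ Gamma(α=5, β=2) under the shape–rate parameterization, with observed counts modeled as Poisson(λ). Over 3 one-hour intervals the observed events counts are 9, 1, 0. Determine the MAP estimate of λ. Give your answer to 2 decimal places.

Σxᵢ = 9+1+0 = 10, with n = 3.
Posterior ∝ λ^4e^(−2λ) · λ^10e^(−3λ) = λ^14e^(−5λ), i.e. Gamma(shape=15, rate=5).
The mode of a Gamma(a, b) with a ≥ 1 (shape–rate) is (a−1)/b = 14/5 ≈ 2.80.

λ̂_MAP = 2.80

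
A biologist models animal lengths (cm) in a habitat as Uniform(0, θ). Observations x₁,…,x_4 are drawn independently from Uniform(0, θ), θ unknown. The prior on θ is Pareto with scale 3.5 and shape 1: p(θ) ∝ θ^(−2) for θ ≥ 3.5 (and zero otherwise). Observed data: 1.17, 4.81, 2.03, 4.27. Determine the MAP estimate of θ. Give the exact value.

θ̂_MAP = 4.81

The Uniform(0, θ) likelihood is θ^(−n) for θ ≥ max(xᵢ), zero otherwise. Here max(xᵢ) = 4.81.
Posterior ∝ θ^(−2) · θ^(−4) = θ^(−6) on θ ≥ max(3.5, 4.81) = 4.81.
This density is strictly decreasing in θ, so the posterior mode lies at the lower boundary of the support.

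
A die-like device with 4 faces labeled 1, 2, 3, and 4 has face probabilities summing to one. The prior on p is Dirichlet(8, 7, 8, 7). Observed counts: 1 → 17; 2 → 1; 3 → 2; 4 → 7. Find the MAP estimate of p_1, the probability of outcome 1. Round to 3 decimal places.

The posterior is Dirichlet(αᵢ + nᵢ) = Dirichlet(25, 8, 10, 14).
For a Dirichlet(a₁,…,a_K) with all aᵢ > 1, the mode has j-th component (aⱼ − 1)/(Σaᵢ − K).
Here Σaᵢ = 57 and K = 4, so p_1 = (25 − 1)/(57 − 4) = 24/53 ≈ 0.453.

MAP estimate: 0.453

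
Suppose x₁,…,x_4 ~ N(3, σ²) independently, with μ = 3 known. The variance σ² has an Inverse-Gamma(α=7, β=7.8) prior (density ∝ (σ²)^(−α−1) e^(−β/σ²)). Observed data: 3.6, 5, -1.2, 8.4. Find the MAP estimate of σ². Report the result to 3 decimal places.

Sum of squared deviations about the known mean: SS = (3.6−3)² + (5−3)² + (-1.2−3)² + (8.4−3)² = 51.16.
The Normal likelihood contributes (σ²)^(−n/2) exp(−SS/(2σ²)), so the posterior is Inverse-Gamma(α + n/2, β + SS/2) = Inverse-Gamma(9, 33.38).
The mode of Inverse-Gamma(a, b) is b/(a+1) = 33.38/10 ≈ 3.338.

σ̂²_MAP = 3.338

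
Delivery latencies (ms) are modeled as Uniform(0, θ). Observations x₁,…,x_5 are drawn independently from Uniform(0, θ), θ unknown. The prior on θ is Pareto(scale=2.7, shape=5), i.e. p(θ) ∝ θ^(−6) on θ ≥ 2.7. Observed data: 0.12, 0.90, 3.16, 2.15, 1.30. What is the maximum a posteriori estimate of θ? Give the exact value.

θ̂_MAP = 3.16

The Uniform(0, θ) likelihood is θ^(−n) for θ ≥ max(xᵢ), zero otherwise. Here max(xᵢ) = 3.16.
Posterior ∝ θ^(−6) · θ^(−5) = θ^(−11) on θ ≥ max(2.7, 3.16) = 3.16.
This density is strictly decreasing in θ, so the posterior mode lies at the lower boundary of the support.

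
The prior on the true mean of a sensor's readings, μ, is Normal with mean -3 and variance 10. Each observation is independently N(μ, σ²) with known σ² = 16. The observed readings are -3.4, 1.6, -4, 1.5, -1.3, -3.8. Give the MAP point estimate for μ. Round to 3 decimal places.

μ̂_MAP = -1.868

n = 6; x̄ = ((-3.4) + 1.6 + (-4) + 1.5 + (-1.3) + (-3.8))/6 = -9.4/6 = -47/30 ≈ -1.5667.
For a Normal prior and Normal likelihood with known variance, the posterior is Normal; its mode equals its mean, the precision-weighted average.
Prior precision 1/σ₀² = 1/10 = 0.1; data precision n/σ² = 6/16 = 0.375.
μ̂ = (0.1·(-3) + 0.375·(-47/30)) / (0.1 + 0.375) = (-0.8875)/0.475 = -71/38 ≈ -1.868.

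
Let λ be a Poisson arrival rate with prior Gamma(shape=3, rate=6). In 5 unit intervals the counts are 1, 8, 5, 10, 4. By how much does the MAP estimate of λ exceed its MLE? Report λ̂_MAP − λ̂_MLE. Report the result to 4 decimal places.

MAP − MLE = -2.8727

Σxᵢ = 28. Posterior is Gamma(31, 11); MAP = (31−1)/11 = 30/11 ≈ 2.72727.
MLE = x̄ = 28/5 ≈ 5.60000.
Difference = 30/11 − 28/5 = -158/55 ≈ -2.8727.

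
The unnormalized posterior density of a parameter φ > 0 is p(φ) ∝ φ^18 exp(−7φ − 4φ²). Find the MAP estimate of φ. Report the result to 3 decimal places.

ℓ'(φ) = 18/φ − 7 − 8φ. Setting this to zero and multiplying by φ: 8φ² + 7φ − 18 = 0.
φ = (−7 + √(7² + 4·8·18)) / (2·8) = (−7 + √625) / 16 = (−7 + 25)/16 = 9/8.
ℓ''(φ) = −18/φ² − 8 < 0, confirming a maximum.

φ̂_MAP = 1.125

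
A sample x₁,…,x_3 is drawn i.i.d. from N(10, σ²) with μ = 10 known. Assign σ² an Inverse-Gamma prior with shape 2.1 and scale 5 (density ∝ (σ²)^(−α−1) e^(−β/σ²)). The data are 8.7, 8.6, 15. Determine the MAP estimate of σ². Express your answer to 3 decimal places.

Sum of squared deviations about the known mean: SS = (8.7−10)² + (8.6−10)² + (15−10)² = 28.65.
The Normal likelihood contributes (σ²)^(−n/2) exp(−SS/(2σ²)), so the posterior is Inverse-Gamma(α + n/2, β + SS/2) = Inverse-Gamma(3.6, 19.325).
The mode of Inverse-Gamma(a, b) is b/(a+1) = 19.325/4.6 ≈ 4.201.

σ̂²_MAP = 4.201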